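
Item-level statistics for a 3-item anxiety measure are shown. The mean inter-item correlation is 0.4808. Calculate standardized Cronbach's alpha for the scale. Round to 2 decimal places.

Standardized α = k·r̄ / (1 + (k−1)·r̄) = 3 × 0.4808 / (1 + 2 × 0.4808)
  = 1.4424 / 1.9616 = 0.74

α = 0.74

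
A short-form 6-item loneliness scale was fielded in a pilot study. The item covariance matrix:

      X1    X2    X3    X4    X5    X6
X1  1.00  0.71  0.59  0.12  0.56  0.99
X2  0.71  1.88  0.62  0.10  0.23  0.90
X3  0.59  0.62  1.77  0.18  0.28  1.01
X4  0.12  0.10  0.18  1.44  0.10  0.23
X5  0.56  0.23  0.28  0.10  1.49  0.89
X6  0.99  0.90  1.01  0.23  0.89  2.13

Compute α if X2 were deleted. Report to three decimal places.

Remaining items: X1, X3, X4, X5, X6 (k = 5).
ΣVar(i) = 1.00 + 1.77 + 1.44 + 1.49 + 2.13 = 7.83
σ²_T = 7.83 + 2 × 4.95 = 17.73
α (item deleted) = (5/4)·(1 − 7.83/17.73) = 0.698

α = 0.698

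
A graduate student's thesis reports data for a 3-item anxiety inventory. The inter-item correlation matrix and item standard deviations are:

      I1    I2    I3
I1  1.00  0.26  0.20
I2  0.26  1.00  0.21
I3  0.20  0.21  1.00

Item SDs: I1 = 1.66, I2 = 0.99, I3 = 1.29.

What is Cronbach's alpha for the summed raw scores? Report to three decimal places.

Cronbach's alpha = 0.441

Σσ²ᵢ = 1.66² + 0.99² + 1.29² = 5.3998
Covariances σ_ij = r_ij · s_i · s_j:
  σ(I1,I2) = 0.26 × 1.66 × 0.99 = 0.4273
  σ(I1,I3) = 0.20 × 1.66 × 1.29 = 0.4283
  σ(I2,I3) = 0.21 × 0.99 × 1.29 = 0.2682
σ²_T = Σσ²ᵢ + 2·Σσ_ij = 5.3998 + 2 × 1.1238 = 7.6474
α = (3/2)·(1 − 5.3998/7.6474) = 0.441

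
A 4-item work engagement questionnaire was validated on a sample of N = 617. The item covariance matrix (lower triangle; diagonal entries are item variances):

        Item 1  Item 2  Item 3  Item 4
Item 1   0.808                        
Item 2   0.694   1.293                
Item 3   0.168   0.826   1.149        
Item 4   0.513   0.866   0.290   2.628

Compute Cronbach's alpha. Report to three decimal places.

Σσ²ᵢ = 0.808 + 1.293 + 1.149 + 2.628 = 5.878
Sum of the distinct covariances = 3.357
total variance = 5.878 + 2 × 3.357 = 12.592
α = (k/(k−1))·(1 − Σσ²ᵢ/total variance) = (4/3)·(1 − 5.878/12.592) = 0.711

Cronbach's alpha = 0.711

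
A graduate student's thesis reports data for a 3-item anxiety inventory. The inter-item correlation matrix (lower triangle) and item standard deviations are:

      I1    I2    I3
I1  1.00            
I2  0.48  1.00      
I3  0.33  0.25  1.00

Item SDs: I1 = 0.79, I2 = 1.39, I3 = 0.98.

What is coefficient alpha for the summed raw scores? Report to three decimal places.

Σσ²ᵢ = 0.79² + 1.39² + 0.98² = 3.5166
Covariances σ_ij = r_ij · s_i · s_j:
  σ(I1,I2) = 0.48 × 0.79 × 1.39 = 0.5271
  σ(I1,I3) = 0.33 × 0.79 × 0.98 = 0.2555
  σ(I2,I3) = 0.25 × 1.39 × 0.98 = 0.3405
σ²_T = Σσ²ᵢ + 2·Σσ_ij = 3.5166 + 2 × 1.1231 = 5.7628
α = (3/2)·(1 − 3.5166/5.7628) = 0.585

coefficient alpha = 0.585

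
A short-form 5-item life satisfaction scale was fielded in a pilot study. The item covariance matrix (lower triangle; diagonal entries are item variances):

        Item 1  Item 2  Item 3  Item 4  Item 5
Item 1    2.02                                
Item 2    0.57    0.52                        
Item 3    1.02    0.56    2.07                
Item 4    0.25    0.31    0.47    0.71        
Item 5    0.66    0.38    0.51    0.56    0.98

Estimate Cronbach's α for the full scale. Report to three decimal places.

α = 0.783

Σσ²ᵢ = 2.02 + 0.52 + 2.07 + 0.71 + 0.98 = 6.30
Sum of the distinct covariances = 5.29
σ²_total = 6.30 + 2 × 5.29 = 16.88
α = (k/(k−1))·(1 − Σσ²ᵢ/σ²_total) = (5/4)·(1 − 6.30/16.88) = 0.783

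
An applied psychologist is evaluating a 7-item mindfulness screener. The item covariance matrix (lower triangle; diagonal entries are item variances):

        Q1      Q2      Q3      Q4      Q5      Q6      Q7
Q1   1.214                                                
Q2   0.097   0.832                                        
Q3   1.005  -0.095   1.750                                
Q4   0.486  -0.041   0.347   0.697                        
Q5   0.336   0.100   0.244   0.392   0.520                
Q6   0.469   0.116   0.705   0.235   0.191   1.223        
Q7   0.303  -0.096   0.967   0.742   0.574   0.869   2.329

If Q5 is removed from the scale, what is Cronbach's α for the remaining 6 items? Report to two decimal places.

Remaining items: Q1, Q2, Q3, Q4, Q6, Q7 (k = 6).
sum of item variances = 1.214 + 0.832 + 1.750 + 0.697 + 1.223 + 2.329 = 8.045
σ²_T = 8.045 + 2 × 6.109 = 20.263
α (item deleted) = (6/5)·(1 − 8.045/20.263) = 0.72

Cronbach's α = 0.72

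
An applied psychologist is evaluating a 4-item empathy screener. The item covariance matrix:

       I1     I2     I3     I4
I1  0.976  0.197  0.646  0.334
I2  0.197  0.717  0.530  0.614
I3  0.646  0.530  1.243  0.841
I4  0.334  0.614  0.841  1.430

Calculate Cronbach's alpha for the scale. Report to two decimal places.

Σσ²ᵢ = 0.976 + 0.717 + 1.243 + 1.430 = 4.366
Sum of the distinct covariances = 3.162
Var(T) = 4.366 + 2 × 3.162 = 10.690
α = (k/(k−1))·(1 − Σσ²ᵢ/Var(T)) = (4/3)·(1 − 4.366/10.690) = 0.79

α = 0.79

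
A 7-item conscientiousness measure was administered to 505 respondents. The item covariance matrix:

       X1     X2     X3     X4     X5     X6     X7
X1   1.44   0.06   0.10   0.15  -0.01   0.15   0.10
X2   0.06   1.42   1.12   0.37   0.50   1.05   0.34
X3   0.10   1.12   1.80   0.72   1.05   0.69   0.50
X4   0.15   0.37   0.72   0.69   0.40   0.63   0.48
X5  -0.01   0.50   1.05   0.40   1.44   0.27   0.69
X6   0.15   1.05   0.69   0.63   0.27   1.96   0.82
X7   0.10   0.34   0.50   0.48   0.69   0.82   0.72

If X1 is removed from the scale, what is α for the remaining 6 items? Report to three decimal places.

Remaining items: X2, X3, X4, X5, X6, X7 (k = 6).
Σσᵢ² = 1.42 + 1.80 + 0.69 + 1.44 + 1.96 + 0.72 = 8.03
total variance = 8.03 + 2 × 9.63 = 27.29
α (item deleted) = (6/5)·(1 − 8.03/27.29) = 0.847

α = 0.847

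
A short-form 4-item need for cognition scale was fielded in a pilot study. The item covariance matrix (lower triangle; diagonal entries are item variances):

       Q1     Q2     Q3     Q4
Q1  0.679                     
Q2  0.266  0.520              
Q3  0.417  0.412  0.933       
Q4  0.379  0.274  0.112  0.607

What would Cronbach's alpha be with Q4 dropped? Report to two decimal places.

Remaining items: Q1, Q2, Q3 (k = 3).
Σσᵢ² = 0.679 + 0.520 + 0.933 = 2.132
total variance = 2.132 + 2 × 1.095 = 4.322
α (item deleted) = (3/2)·(1 − 2.132/4.322) = 0.76

Cronbach's alpha = 0.76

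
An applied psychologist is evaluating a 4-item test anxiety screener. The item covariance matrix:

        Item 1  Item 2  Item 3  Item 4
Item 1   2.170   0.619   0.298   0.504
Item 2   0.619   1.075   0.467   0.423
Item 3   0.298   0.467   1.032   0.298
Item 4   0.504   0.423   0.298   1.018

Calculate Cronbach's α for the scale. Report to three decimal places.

Cronbach's α = 0.662

Σσᵢ² = 2.170 + 1.075 + 1.032 + 1.018 = 5.295
Sum of off-diagonal covariances = 2.609
Var(T) = 5.295 + 2 × 2.609 = 10.513
α = (k/(k−1))·(1 − Σσᵢ²/Var(T)) = (4/3)·(1 − 5.295/10.513) = 0.662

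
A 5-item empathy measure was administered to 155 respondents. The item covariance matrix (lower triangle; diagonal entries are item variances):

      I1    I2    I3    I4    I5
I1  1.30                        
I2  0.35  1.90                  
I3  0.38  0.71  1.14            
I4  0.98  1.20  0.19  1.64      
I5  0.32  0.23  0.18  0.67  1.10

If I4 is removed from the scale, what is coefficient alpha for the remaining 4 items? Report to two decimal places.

coefficient alpha = 0.59

Remaining items: I1, I2, I3, I5 (k = 4).
Σσᵢ² = 1.30 + 1.90 + 1.14 + 1.10 = 5.44
σ²_T = 5.44 + 2 × 2.17 = 9.78
α (item deleted) = (4/3)·(1 − 5.44/9.78) = 0.59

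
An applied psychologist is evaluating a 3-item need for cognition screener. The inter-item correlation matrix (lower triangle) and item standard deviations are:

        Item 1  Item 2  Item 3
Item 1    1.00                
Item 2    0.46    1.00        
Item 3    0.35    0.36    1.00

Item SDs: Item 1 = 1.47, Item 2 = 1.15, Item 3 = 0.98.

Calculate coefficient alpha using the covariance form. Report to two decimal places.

coefficient alpha = 0.65

Σσ²ᵢ = 1.47² + 1.15² + 0.98² = 4.4438
Covariances σ_ij = r_ij · s_i · s_j:
  σ(Item 1,Item 2) = 0.46 × 1.47 × 1.15 = 0.7776
  σ(Item 1,Item 3) = 0.35 × 1.47 × 0.98 = 0.5042
  σ(Item 2,Item 3) = 0.36 × 1.15 × 0.98 = 0.4057
σ²_T = Σσ²ᵢ + 2·Σσ_ij = 4.4438 + 2 × 1.6875 = 7.8188
α = (3/2)·(1 − 4.4438/7.8188) = 0.65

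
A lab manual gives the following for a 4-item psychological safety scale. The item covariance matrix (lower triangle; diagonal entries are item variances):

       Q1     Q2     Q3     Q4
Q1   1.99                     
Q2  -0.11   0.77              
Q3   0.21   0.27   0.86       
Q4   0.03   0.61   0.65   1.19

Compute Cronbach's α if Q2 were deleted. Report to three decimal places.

Remaining items: Q1, Q3, Q4 (k = 3).
Σσᵢ² = 1.99 + 0.86 + 1.19 = 4.04
Var(T) = 4.04 + 2 × 0.89 = 5.82
α (item deleted) = (3/2)·(1 − 4.04/5.82) = 0.459

α = 0.459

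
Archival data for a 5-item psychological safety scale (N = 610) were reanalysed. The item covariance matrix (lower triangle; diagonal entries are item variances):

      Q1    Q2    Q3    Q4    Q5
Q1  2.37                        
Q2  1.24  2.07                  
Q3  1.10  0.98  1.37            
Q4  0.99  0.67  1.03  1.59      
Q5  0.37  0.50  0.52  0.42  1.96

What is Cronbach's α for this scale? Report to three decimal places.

Σσᵢ² = 2.37 + 2.07 + 1.37 + 1.59 + 1.96 = 9.36
Sum of the distinct covariances = 7.82
σ²_total = 9.36 + 2 × 7.82 = 25.00
α = (k/(k−1))·(1 − Σσᵢ²/σ²_total) = (5/4)·(1 − 9.36/25.00) = 0.782

Cronbach's α = 0.782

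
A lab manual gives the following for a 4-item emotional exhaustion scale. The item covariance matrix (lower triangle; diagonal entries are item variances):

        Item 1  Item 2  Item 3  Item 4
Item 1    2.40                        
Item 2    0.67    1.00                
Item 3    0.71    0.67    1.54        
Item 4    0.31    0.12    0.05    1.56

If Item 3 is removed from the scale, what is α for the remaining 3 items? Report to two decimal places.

α = 0.46

Remaining items: Item 1, Item 2, Item 4 (k = 3).
sum of item variances = 2.40 + 1.00 + 1.56 = 4.96
total variance = 4.96 + 2 × 1.10 = 7.16
α (item deleted) = (3/2)·(1 − 4.96/7.16) = 0.46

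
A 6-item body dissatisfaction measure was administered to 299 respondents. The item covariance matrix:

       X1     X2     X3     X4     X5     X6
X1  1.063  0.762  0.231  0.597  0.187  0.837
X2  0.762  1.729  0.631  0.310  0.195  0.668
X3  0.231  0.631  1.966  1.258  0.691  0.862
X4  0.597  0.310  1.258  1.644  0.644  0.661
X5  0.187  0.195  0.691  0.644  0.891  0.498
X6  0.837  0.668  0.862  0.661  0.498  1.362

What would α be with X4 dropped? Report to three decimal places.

Remaining items: X1, X2, X3, X5, X6 (k = 5).
ΣVar(i) = 1.063 + 1.729 + 1.966 + 0.891 + 1.362 = 7.011
total variance = 7.011 + 2 × 5.562 = 18.135
α (item deleted) = (5/4)·(1 − 7.011/18.135) = 0.767

α = 0.767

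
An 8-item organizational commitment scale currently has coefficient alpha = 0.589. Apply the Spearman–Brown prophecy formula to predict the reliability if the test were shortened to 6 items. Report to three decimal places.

Length factor m = 6/8 = 0.7500
α' = m·α / (1 − (1−m)·α)
   = 6/8 × 0.589 / (1 − (1 − 6/8) × 0.589)
   = 0.4417 / 0.8528 = 0.518

predicted reliability = 0.518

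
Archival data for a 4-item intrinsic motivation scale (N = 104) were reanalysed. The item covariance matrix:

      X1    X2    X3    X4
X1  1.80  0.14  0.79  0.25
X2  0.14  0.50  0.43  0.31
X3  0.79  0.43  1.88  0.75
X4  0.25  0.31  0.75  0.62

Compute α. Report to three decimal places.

ΣVar(i) = 1.80 + 0.50 + 1.88 + 0.62 = 4.80
Sum of off-diagonal covariances = 2.67
σ²_total = 4.80 + 2 × 2.67 = 10.14
α = (k/(k−1))·(1 − ΣVar(i)/σ²_total) = (4/3)·(1 − 4.80/10.14) = 0.702

α = 0.702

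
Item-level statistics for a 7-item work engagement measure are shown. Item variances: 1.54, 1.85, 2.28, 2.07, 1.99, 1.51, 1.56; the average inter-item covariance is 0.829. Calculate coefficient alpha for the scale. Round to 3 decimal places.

Σσ²ᵢ = 1.54 + 1.85 + 2.28 + 2.07 + 1.99 + 1.51 + 1.56 = 12.80
Sum of the 21 distinct covariances = 21 × 0.829 = 17.409
σ²_T = Σσ²ᵢ + 2·Σcov = 12.80 + 2 × 17.409 = 47.618
α = (7/6)·(1 − 12.80/47.618) = 0.853

α = 0.853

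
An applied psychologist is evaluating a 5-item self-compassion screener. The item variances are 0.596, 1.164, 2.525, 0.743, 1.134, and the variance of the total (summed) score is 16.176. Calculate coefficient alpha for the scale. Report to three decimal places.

ΣVar(i) = 0.596 + 1.164 + 2.525 + 0.743 + 1.134 = 6.162
α = (k/(k−1))·(1 − ΣVar(i)/total variance) = (5/4)·(1 − 6.162/16.176) = 0.774

coefficient alpha = 0.774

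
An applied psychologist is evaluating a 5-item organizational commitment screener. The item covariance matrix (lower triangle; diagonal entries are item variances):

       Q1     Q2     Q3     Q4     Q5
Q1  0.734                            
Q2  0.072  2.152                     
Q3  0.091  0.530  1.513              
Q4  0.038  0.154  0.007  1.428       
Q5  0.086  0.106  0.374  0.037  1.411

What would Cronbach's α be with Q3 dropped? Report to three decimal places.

Remaining items: Q1, Q2, Q4, Q5 (k = 4).
sum of item variances = 0.734 + 2.152 + 1.428 + 1.411 = 5.725
Var(T) = 5.725 + 2 × 0.493 = 6.711
α (item deleted) = (4/3)·(1 − 5.725/6.711) = 0.196

Cronbach's α = 0.196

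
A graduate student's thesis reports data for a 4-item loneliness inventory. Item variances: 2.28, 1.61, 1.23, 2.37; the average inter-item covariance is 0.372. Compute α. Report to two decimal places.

sum of item variances = 2.28 + 1.61 + 1.23 + 2.37 = 7.49
Sum of the 6 distinct covariances = 6 × 0.372 = 2.232
σ²_total = sum of item variances + 2·Σcov = 7.49 + 2 × 2.232 = 11.954
α = (4/3)·(1 − 7.49/11.954) = 0.50

α = 0.50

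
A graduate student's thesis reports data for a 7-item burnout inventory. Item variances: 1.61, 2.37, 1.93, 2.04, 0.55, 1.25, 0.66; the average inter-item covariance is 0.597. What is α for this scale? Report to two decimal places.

Σσᵢ² = 1.61 + 2.37 + 1.93 + 2.04 + 0.55 + 1.25 + 0.66 = 10.41
Sum of the 21 distinct covariances = 21 × 0.597 = 12.537
Var(T) = Σσᵢ² + 2·Σcov = 10.41 + 2 × 12.537 = 35.484
α = (7/6)·(1 − 10.41/35.484) = 0.82

α = 0.82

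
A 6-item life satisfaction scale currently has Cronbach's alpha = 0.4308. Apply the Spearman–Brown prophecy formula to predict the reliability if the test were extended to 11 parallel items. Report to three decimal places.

Length factor m = 11/6 = 1.8333
α' = m·α / (1 + (m−1)·α)
   = 11/6 × 0.4308 / (1 + (11/6 − 1) × 0.4308)
   = 0.7898 / 1.3590 = 0.581

predicted reliability = 0.581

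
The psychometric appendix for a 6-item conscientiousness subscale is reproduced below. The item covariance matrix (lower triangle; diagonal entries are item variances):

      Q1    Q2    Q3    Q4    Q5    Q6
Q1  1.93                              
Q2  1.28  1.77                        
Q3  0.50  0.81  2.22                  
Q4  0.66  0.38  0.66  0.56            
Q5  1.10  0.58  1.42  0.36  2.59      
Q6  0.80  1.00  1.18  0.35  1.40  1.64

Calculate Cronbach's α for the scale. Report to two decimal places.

Σσᵢ² = 1.93 + 1.77 + 2.22 + 0.56 + 2.59 + 1.64 = 10.71
Sum of the distinct covariances = 12.48
σ²_T = 10.71 + 2 × 12.48 = 35.67
α = (k/(k−1))·(1 − Σσᵢ²/σ²_T) = (6/5)·(1 − 10.71/35.67) = 0.84

Cronbach's α = 0.84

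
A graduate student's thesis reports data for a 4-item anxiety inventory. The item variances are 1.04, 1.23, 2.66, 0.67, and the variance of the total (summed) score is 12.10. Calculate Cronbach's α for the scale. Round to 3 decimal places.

α = 0.716

Σσᵢ² = 1.04 + 1.23 + 2.66 + 0.67 = 5.60
α = (k/(k−1))·(1 − Σσᵢ²/σ²_total) = (4/3)·(1 − 5.60/12.10) = 0.716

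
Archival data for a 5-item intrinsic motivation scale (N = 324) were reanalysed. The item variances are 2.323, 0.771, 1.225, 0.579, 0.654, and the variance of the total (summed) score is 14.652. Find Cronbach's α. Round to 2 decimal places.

α = 0.78

sum of item variances = 2.323 + 0.771 + 1.225 + 0.579 + 0.654 = 5.552
α = (k/(k−1))·(1 − sum of item variances/σ²_total) = (5/4)·(1 − 5.552/14.652) = 0.78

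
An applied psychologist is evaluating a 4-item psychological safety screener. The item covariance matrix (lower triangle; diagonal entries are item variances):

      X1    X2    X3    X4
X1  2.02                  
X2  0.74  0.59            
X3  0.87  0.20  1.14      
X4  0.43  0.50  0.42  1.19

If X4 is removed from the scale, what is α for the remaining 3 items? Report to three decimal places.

Remaining items: X1, X2, X3 (k = 3).
Σσ²ᵢ = 2.02 + 0.59 + 1.14 = 3.75
total variance = 3.75 + 2 × 1.81 = 7.37
α (item deleted) = (3/2)·(1 − 3.75/7.37) = 0.737

α = 0.737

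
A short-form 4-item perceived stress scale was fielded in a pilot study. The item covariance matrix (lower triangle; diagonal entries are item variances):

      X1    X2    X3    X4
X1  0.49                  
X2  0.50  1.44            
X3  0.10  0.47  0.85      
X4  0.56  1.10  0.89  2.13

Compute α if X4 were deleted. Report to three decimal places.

Remaining items: X1, X2, X3 (k = 3).
ΣVar(i) = 0.49 + 1.44 + 0.85 = 2.78
total variance = 2.78 + 2 × 1.07 = 4.92
α (item deleted) = (3/2)·(1 − 2.78/4.92) = 0.652

α = 0.652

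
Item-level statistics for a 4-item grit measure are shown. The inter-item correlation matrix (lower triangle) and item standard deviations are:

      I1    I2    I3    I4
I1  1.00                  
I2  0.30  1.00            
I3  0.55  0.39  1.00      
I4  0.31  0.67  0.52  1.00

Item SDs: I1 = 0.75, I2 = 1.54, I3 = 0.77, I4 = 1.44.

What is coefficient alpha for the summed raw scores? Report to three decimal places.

α = 0.743

Σσ²ᵢ = 0.75² + 1.54² + 0.77² + 1.44² = 5.6006
Covariances σ_ij = r_ij · s_i · s_j:
  σ(I1,I2) = 0.30 × 0.75 × 1.54 = 0.3465
  σ(I1,I3) = 0.55 × 0.75 × 0.77 = 0.3176
  σ(I1,I4) = 0.31 × 0.75 × 1.44 = 0.3348
  σ(I2,I3) = 0.39 × 1.54 × 0.77 = 0.4625
  σ(I2,I4) = 0.67 × 1.54 × 1.44 = 1.4858
  σ(I3,I4) = 0.52 × 0.77 × 1.44 = 0.5766
σ²_T = Σσ²ᵢ + 2·Σσ_ij = 5.6006 + 2 × 3.5238 = 12.6482
α = (4/3)·(1 − 5.6006/12.6482) = 0.743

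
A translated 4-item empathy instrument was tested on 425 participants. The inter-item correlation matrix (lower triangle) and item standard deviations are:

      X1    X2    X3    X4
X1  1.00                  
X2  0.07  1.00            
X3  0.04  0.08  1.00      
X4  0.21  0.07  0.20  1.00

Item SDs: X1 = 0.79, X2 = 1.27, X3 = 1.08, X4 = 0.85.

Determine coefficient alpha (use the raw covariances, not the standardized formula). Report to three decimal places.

α = 0.306

Σσ²ᵢ = 0.79² + 1.27² + 1.08² + 0.85² = 4.1259
Covariances σ_ij = r_ij · s_i · s_j:
  σ(X1,X2) = 0.07 × 0.79 × 1.27 = 0.0702
  σ(X1,X3) = 0.04 × 0.79 × 1.08 = 0.0341
  σ(X1,X4) = 0.21 × 0.79 × 0.85 = 0.1410
  σ(X2,X3) = 0.08 × 1.27 × 1.08 = 0.1097
  σ(X2,X4) = 0.07 × 1.27 × 0.85 = 0.0756
  σ(X3,X4) = 0.20 × 1.08 × 0.85 = 0.1836
σ²_T = Σσ²ᵢ + 2·Σσ_ij = 4.1259 + 2 × 0.6142 = 5.3543
α = (4/3)·(1 − 4.1259/5.3543) = 0.306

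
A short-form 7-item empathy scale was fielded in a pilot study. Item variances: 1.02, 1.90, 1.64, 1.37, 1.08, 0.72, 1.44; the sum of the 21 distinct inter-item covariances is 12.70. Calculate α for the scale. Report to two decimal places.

ΣVar(i) = 1.02 + 1.90 + 1.64 + 1.37 + 1.08 + 0.72 + 1.44 = 9.17
Sum of distinct covariances = 12.70
total variance = ΣVar(i) + 2·Σcov = 9.17 + 2 × 12.70 = 34.57
α = (7/6)·(1 − 9.17/34.57) = 0.86

α = 0.86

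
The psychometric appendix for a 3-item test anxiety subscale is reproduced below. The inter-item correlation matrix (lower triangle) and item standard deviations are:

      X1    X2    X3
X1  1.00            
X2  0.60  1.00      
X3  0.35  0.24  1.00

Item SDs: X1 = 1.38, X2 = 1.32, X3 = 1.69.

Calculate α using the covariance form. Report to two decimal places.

α = 0.64

Σσ²ᵢ = 1.38² + 1.32² + 1.69² = 6.5029
Covariances σ_ij = r_ij · s_i · s_j:
  σ(X1,X2) = 0.60 × 1.38 × 1.32 = 1.0930
  σ(X1,X3) = 0.35 × 1.38 × 1.69 = 0.8163
  σ(X2,X3) = 0.24 × 1.32 × 1.69 = 0.5354
σ²_T = Σσ²ᵢ + 2·Σσ_ij = 6.5029 + 2 × 2.4447 = 11.3923
α = (3/2)·(1 − 6.5029/11.3923) = 0.64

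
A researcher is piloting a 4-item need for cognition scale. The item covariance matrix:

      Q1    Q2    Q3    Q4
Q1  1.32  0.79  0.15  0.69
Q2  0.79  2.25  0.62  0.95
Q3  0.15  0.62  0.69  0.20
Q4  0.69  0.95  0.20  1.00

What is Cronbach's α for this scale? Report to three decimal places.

Cronbach's α = 0.752

sum of item variances = 1.32 + 2.25 + 0.69 + 1.00 = 5.26
Σ_{i<j} σ_ij = 3.40
total variance = 5.26 + 2 × 3.40 = 12.06
α = (k/(k−1))·(1 − sum of item variances/total variance) = (4/3)·(1 − 5.26/12.06) = 0.752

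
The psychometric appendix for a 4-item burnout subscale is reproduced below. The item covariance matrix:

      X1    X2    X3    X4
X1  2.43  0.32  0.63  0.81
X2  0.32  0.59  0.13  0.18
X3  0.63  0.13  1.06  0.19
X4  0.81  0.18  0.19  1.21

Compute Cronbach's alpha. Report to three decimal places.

α = 0.614

Σσᵢ² = 2.43 + 0.59 + 1.06 + 1.21 = 5.29
Sum of the distinct covariances = 2.26
Var(T) = 5.29 + 2 × 2.26 = 9.81
α = (k/(k−1))·(1 − Σσᵢ²/Var(T)) = (4/3)·(1 − 5.29/9.81) = 0.614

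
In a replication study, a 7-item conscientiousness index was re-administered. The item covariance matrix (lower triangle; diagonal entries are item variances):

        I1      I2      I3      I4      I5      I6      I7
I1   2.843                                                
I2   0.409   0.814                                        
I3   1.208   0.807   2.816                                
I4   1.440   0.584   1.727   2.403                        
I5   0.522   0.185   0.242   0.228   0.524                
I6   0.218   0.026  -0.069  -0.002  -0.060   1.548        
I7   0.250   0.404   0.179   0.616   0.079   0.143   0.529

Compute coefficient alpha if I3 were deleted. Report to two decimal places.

α = 0.65

Remaining items: I1, I2, I4, I5, I6, I7 (k = 6).
ΣVar(i) = 2.843 + 0.814 + 2.403 + 0.524 + 1.548 + 0.529 = 8.661
σ²_total = 8.661 + 2 × 5.042 = 18.745
α (item deleted) = (6/5)·(1 − 8.661/18.745) = 0.65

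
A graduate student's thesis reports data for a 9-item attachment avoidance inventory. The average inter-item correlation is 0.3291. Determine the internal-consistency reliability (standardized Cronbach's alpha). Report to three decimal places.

Standardized α = k·r̄ / (1 + (k−1)·r̄) = 9 × 0.3291 / (1 + 8 × 0.3291)
  = 2.9619 / 3.6328 = 0.815

standardized Cronbach's alpha = 0.815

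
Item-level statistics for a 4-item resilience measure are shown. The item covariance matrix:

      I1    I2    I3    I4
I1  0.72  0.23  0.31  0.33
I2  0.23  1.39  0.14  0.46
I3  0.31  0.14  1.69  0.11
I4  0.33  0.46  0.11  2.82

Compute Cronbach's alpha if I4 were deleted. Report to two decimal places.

Remaining items: I1, I2, I3 (k = 3).
Σσ²ᵢ = 0.72 + 1.39 + 1.69 = 3.80
total variance = 3.80 + 2 × 0.68 = 5.16
α (item deleted) = (3/2)·(1 − 3.80/5.16) = 0.40

Cronbach's alpha = 0.40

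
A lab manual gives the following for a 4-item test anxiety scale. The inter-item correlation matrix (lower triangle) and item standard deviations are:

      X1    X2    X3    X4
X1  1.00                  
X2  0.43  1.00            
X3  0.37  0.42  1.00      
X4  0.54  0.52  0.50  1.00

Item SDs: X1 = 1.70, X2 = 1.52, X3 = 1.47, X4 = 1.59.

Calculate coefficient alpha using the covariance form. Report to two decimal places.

α = 0.77

Σσ²ᵢ = 1.70² + 1.52² + 1.47² + 1.59² = 9.8894
Covariances σ_ij = r_ij · s_i · s_j:
  σ(X1,X2) = 0.43 × 1.70 × 1.52 = 1.1111
  σ(X1,X3) = 0.37 × 1.70 × 1.47 = 0.9246
  σ(X1,X4) = 0.54 × 1.70 × 1.59 = 1.4596
  σ(X2,X3) = 0.42 × 1.52 × 1.47 = 0.9384
  σ(X2,X4) = 0.52 × 1.52 × 1.59 = 1.2567
  σ(X3,X4) = 0.50 × 1.47 × 1.59 = 1.1686
σ²_T = Σσ²ᵢ + 2·Σσ_ij = 9.8894 + 2 × 6.8590 = 23.6074
α = (4/3)·(1 − 9.8894/23.6074) = 0.77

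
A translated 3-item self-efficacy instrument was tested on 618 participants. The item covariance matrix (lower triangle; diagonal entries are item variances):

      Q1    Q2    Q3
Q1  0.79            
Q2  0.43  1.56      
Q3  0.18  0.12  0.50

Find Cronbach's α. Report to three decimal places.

Σσ²ᵢ = 0.79 + 1.56 + 0.50 = 2.85
Sum of off-diagonal covariances = 0.73
Var(T) = 2.85 + 2 × 0.73 = 4.31
α = (k/(k−1))·(1 − Σσ²ᵢ/Var(T)) = (3/2)·(1 − 2.85/4.31) = 0.508

α = 0.508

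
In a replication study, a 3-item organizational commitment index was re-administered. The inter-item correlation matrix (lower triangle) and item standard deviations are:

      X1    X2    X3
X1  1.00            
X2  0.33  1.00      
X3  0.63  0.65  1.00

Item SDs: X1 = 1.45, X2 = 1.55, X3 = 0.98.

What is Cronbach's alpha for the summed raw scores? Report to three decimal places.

α = 0.735

Σσ²ᵢ = 1.45² + 1.55² + 0.98² = 5.4654
Covariances σ_ij = r_ij · s_i · s_j:
  σ(X1,X2) = 0.33 × 1.45 × 1.55 = 0.7417
  σ(X1,X3) = 0.63 × 1.45 × 0.98 = 0.8952
  σ(X2,X3) = 0.65 × 1.55 × 0.98 = 0.9874
σ²_T = Σσ²ᵢ + 2·Σσ_ij = 5.4654 + 2 × 2.6243 = 10.7140
α = (3/2)·(1 − 5.4654/10.7140) = 0.735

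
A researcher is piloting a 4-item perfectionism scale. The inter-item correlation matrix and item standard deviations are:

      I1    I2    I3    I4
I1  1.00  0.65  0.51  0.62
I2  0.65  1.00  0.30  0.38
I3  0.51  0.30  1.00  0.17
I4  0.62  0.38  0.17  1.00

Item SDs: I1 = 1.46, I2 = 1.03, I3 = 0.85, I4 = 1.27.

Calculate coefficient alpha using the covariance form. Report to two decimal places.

coefficient alpha = 0.76

Σσ²ᵢ = 1.46² + 1.03² + 0.85² + 1.27² = 5.5279
Covariances σ_ij = r_ij · s_i · s_j:
  σ(I1,I2) = 0.65 × 1.46 × 1.03 = 0.9775
  σ(I1,I3) = 0.51 × 1.46 × 0.85 = 0.6329
  σ(I1,I4) = 0.62 × 1.46 × 1.27 = 1.1496
  σ(I2,I3) = 0.30 × 1.03 × 0.85 = 0.2626
  σ(I2,I4) = 0.38 × 1.03 × 1.27 = 0.4971
  σ(I3,I4) = 0.17 × 0.85 × 1.27 = 0.1835
σ²_T = Σσ²ᵢ + 2·Σσ_ij = 5.5279 + 2 × 3.7032 = 12.9343
α = (4/3)·(1 − 5.5279/12.9343) = 0.76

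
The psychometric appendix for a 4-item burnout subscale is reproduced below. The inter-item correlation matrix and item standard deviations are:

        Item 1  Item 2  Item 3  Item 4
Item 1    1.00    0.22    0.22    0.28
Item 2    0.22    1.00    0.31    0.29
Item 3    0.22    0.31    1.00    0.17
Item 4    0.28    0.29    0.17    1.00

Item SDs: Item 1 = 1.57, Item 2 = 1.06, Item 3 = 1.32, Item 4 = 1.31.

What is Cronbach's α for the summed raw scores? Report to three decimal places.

Σσ²ᵢ = 1.57² + 1.06² + 1.32² + 1.31² = 7.0470
Covariances σ_ij = r_ij · s_i · s_j:
  σ(Item 1,Item 2) = 0.22 × 1.57 × 1.06 = 0.3661
  σ(Item 1,Item 3) = 0.22 × 1.57 × 1.32 = 0.4559
  σ(Item 1,Item 4) = 0.28 × 1.57 × 1.31 = 0.5759
  σ(Item 2,Item 3) = 0.31 × 1.06 × 1.32 = 0.4338
  σ(Item 2,Item 4) = 0.29 × 1.06 × 1.31 = 0.4027
  σ(Item 3,Item 4) = 0.17 × 1.32 × 1.31 = 0.2940
σ²_T = Σσ²ᵢ + 2·Σσ_ij = 7.0470 + 2 × 2.5284 = 12.1038
α = (4/3)·(1 − 7.0470/12.1038) = 0.557

α = 0.557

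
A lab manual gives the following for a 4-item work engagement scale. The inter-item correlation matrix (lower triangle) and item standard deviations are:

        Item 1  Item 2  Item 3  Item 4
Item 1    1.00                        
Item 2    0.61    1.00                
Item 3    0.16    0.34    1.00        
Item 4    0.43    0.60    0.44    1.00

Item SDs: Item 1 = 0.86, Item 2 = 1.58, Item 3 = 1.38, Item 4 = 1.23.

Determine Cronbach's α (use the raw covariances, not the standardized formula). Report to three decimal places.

Cronbach's α = 0.738

Σσ²ᵢ = 0.86² + 1.58² + 1.38² + 1.23² = 6.6533
Covariances σ_ij = r_ij · s_i · s_j:
  σ(Item 1,Item 2) = 0.61 × 0.86 × 1.58 = 0.8289
  σ(Item 1,Item 3) = 0.16 × 0.86 × 1.38 = 0.1899
  σ(Item 1,Item 4) = 0.43 × 0.86 × 1.23 = 0.4549
  σ(Item 2,Item 3) = 0.34 × 1.58 × 1.38 = 0.7413
  σ(Item 2,Item 4) = 0.60 × 1.58 × 1.23 = 1.1660
  σ(Item 3,Item 4) = 0.44 × 1.38 × 1.23 = 0.7469
σ²_T = Σσ²ᵢ + 2·Σσ_ij = 6.6533 + 2 × 4.1279 = 14.9091
α = (4/3)·(1 − 6.6533/14.9091) = 0.738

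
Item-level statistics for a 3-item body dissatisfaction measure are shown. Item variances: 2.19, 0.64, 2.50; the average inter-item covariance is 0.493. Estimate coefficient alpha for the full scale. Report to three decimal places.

α = 0.535

ΣVar(i) = 2.19 + 0.64 + 2.50 = 5.33
Sum of the 3 distinct covariances = 3 × 0.493 = 1.479
Var(T) = ΣVar(i) + 2·Σcov = 5.33 + 2 × 1.479 = 8.288
α = (3/2)·(1 − 5.33/8.288) = 0.535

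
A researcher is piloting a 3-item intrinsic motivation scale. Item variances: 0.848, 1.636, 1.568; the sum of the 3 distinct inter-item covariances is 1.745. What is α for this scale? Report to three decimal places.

ΣVar(i) = 0.848 + 1.636 + 1.568 = 4.052
Sum of distinct covariances = 1.745
σ²_total = ΣVar(i) + 2·Σcov = 4.052 + 2 × 1.745 = 7.542
α = (3/2)·(1 − 4.052/7.542) = 0.694

α = 0.694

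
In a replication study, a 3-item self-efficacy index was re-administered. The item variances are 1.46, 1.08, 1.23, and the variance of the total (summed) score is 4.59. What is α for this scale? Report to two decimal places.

Σσ²ᵢ = 1.46 + 1.08 + 1.23 = 3.77
α = (k/(k−1))·(1 − Σσ²ᵢ/total variance) = (3/2)·(1 − 3.77/4.59) = 0.27

α = 0.27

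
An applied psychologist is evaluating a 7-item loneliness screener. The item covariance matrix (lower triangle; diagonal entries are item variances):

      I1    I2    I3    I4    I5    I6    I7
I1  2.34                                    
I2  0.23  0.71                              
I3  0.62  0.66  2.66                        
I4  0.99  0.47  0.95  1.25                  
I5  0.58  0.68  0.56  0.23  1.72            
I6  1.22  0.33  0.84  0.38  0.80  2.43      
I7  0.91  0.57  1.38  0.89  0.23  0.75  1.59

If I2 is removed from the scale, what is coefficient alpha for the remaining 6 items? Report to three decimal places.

Remaining items: I1, I3, I4, I5, I6, I7 (k = 6).
Σσᵢ² = 2.34 + 2.66 + 1.25 + 1.72 + 2.43 + 1.59 = 11.99
σ²_T = 11.99 + 2 × 11.33 = 34.65
α (item deleted) = (6/5)·(1 − 11.99/34.65) = 0.785

coefficient alpha = 0.785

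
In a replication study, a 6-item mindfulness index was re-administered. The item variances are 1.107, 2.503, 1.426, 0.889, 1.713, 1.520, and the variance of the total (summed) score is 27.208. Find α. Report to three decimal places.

α = 0.796

sum of item variances = 1.107 + 2.503 + 1.426 + 0.889 + 1.713 + 1.520 = 9.158
α = (k/(k−1))·(1 − sum of item variances/total variance) = (6/5)·(1 − 9.158/27.208) = 0.796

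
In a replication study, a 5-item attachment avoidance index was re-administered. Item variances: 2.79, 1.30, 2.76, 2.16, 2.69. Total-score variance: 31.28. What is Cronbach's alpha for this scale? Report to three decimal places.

α = 0.782

sum of item variances = 2.79 + 1.30 + 2.76 + 2.16 + 2.69 = 11.70
α = (k/(k−1))·(1 − sum of item variances/σ²_T) = (5/4)·(1 − 11.70/31.28) = 0.782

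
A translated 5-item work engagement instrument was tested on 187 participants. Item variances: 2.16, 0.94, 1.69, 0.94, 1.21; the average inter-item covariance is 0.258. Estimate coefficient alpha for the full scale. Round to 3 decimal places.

sum of item variances = 2.16 + 0.94 + 1.69 + 0.94 + 1.21 = 6.94
Sum of the 10 distinct covariances = 10 × 0.258 = 2.580
σ²_total = sum of item variances + 2·Σcov = 6.94 + 2 × 2.580 = 12.100
α = (5/4)·(1 − 6.94/12.100) = 0.533

α = 0.533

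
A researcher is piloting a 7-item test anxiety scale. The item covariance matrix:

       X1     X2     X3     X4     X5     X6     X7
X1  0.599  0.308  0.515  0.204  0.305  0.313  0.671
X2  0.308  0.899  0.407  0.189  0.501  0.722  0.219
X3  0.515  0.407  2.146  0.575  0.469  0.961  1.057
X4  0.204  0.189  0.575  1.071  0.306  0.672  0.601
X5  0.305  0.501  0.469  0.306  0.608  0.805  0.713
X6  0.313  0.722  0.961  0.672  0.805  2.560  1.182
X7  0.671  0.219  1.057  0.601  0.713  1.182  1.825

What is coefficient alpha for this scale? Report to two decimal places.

Σσᵢ² = 0.599 + 0.899 + 2.146 + 1.071 + 0.608 + 2.560 + 1.825 = 9.708
Σ_{i<j} σ_ij = 11.695
Var(T) = 9.708 + 2 × 11.695 = 33.098
α = (k/(k−1))·(1 − Σσᵢ²/Var(T)) = (7/6)·(1 − 9.708/33.098) = 0.82

α = 0.82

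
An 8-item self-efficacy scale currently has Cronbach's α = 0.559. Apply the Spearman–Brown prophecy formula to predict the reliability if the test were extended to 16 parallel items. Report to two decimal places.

Length factor m = 16/8 = 2.0000
α' = m·α / (1 + (m−1)·α)
   = 16/8 × 0.559 / (1 + (16/8 − 1) × 0.559)
   = 1.1180 / 1.5590 = 0.72

predicted reliability = 0.72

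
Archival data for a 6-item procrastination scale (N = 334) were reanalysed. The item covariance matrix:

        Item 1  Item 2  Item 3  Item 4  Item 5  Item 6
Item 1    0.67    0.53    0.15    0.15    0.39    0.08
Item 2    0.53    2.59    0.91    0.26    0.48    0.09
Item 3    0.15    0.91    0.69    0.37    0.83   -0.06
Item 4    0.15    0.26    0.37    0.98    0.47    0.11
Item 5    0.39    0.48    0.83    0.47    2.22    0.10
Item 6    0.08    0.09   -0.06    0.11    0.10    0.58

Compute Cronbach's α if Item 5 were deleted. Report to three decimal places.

Cronbach's α = 0.606

Remaining items: Item 1, Item 2, Item 3, Item 4, Item 6 (k = 5).
Σσᵢ² = 0.67 + 2.59 + 0.69 + 0.98 + 0.58 = 5.51
total variance = 5.51 + 2 × 2.59 = 10.69
α (item deleted) = (5/4)·(1 − 5.51/10.69) = 0.606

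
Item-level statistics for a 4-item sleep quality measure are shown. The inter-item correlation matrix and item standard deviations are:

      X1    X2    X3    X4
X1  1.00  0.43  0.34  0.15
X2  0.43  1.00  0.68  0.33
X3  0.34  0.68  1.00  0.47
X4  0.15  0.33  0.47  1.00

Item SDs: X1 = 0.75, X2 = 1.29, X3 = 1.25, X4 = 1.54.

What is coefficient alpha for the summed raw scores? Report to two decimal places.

Σσ²ᵢ = 0.75² + 1.29² + 1.25² + 1.54² = 6.1607
Covariances σ_ij = r_ij · s_i · s_j:
  σ(X1,X2) = 0.43 × 0.75 × 1.29 = 0.4160
  σ(X1,X3) = 0.34 × 0.75 × 1.25 = 0.3187
  σ(X1,X4) = 0.15 × 0.75 × 1.54 = 0.1732
  σ(X2,X3) = 0.68 × 1.29 × 1.25 = 1.0965
  σ(X2,X4) = 0.33 × 1.29 × 1.54 = 0.6556
  σ(X3,X4) = 0.47 × 1.25 × 1.54 = 0.9047
σ²_T = Σσ²ᵢ + 2·Σσ_ij = 6.1607 + 2 × 3.5647 = 13.2901
α = (4/3)·(1 − 6.1607/13.2901) = 0.72

α = 0.72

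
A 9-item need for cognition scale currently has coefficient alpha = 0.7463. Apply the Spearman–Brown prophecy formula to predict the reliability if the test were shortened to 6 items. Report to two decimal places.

predicted reliability = 0.66

Length factor m = 6/9 = 0.6667
α' = m·α / (1 − (1−m)·α)
   = 6/9 × 0.7463 / (1 − (1 − 6/9) × 0.7463)
   = 0.4975 / 0.7512 = 0.66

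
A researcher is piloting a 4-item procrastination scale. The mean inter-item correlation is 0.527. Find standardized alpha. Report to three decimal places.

α = 0.817

Standardized α = k·r̄ / (1 + (k−1)·r̄) = 4 × 0.527 / (1 + 3 × 0.527)
  = 2.1080 / 2.5810 = 0.817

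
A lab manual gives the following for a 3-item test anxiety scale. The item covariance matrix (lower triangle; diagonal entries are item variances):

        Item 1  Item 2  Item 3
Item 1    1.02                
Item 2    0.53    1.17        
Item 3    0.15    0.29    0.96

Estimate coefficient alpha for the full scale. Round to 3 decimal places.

Σσ²ᵢ = 1.02 + 1.17 + 0.96 = 3.15
Sum of off-diagonal covariances = 0.97
Var(T) = 3.15 + 2 × 0.97 = 5.09
α = (k/(k−1))·(1 − Σσ²ᵢ/Var(T)) = (3/2)·(1 − 3.15/5.09) = 0.572

coefficient alpha = 0.572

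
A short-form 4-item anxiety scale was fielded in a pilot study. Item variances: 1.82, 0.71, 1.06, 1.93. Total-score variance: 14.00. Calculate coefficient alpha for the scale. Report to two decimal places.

ΣVar(i) = 1.82 + 0.71 + 1.06 + 1.93 = 5.52
α = (k/(k−1))·(1 − ΣVar(i)/σ²_T) = (4/3)·(1 − 5.52/14.00) = 0.81

α = 0.81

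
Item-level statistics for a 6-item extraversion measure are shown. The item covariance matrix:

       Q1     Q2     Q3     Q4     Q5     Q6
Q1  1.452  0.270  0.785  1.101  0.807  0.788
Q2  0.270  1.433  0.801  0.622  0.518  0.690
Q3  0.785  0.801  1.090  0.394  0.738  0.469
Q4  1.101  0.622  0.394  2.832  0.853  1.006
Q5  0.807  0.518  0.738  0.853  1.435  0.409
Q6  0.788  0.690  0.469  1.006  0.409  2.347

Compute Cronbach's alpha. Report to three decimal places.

α = 0.791

Σσ²ᵢ = 1.452 + 1.433 + 1.090 + 2.832 + 1.435 + 2.347 = 10.589
Sum of the distinct covariances = 10.251
total variance = 10.589 + 2 × 10.251 = 31.091
α = (k/(k−1))·(1 − Σσ²ᵢ/total variance) = (6/5)·(1 − 10.589/31.091) = 0.791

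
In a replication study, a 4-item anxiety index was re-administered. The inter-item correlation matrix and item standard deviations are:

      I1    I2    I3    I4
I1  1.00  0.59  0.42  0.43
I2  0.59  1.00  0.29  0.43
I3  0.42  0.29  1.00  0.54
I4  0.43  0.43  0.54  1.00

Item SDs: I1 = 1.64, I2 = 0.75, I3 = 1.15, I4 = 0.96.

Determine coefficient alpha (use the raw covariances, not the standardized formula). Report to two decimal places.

Σσ²ᵢ = 1.64² + 0.75² + 1.15² + 0.96² = 5.4962
Covariances σ_ij = r_ij · s_i · s_j:
  σ(I1,I2) = 0.59 × 1.64 × 0.75 = 0.7257
  σ(I1,I3) = 0.42 × 1.64 × 1.15 = 0.7921
  σ(I1,I4) = 0.43 × 1.64 × 0.96 = 0.6770
  σ(I2,I3) = 0.29 × 0.75 × 1.15 = 0.2501
  σ(I2,I4) = 0.43 × 0.75 × 0.96 = 0.3096
  σ(I3,I4) = 0.54 × 1.15 × 0.96 = 0.5962
σ²_T = Σσ²ᵢ + 2·Σσ_ij = 5.4962 + 2 × 3.3507 = 12.1976
α = (4/3)·(1 − 5.4962/12.1976) = 0.73

α = 0.73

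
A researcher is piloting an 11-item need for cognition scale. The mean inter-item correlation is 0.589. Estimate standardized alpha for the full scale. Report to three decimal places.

Standardized α = k·r̄ / (1 + (k−1)·r̄) = 11 × 0.589 / (1 + 10 × 0.589)
  = 6.4790 / 6.8900 = 0.940

standardized alpha = 0.940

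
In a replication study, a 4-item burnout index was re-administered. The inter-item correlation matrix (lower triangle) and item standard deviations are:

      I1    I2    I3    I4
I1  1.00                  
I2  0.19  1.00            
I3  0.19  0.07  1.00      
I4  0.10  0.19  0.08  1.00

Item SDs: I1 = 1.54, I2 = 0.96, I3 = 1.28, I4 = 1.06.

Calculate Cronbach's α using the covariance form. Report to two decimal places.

α = 0.38

Σσ²ᵢ = 1.54² + 0.96² + 1.28² + 1.06² = 6.0552
Covariances σ_ij = r_ij · s_i · s_j:
  σ(I1,I2) = 0.19 × 1.54 × 0.96 = 0.2809
  σ(I1,I3) = 0.19 × 1.54 × 1.28 = 0.3745
  σ(I1,I4) = 0.10 × 1.54 × 1.06 = 0.1632
  σ(I2,I3) = 0.07 × 0.96 × 1.28 = 0.0860
  σ(I2,I4) = 0.19 × 0.96 × 1.06 = 0.1933
  σ(I3,I4) = 0.08 × 1.28 × 1.06 = 0.1085
σ²_T = Σσ²ᵢ + 2·Σσ_ij = 6.0552 + 2 × 1.2064 = 8.4680
α = (4/3)·(1 − 6.0552/8.4680) = 0.38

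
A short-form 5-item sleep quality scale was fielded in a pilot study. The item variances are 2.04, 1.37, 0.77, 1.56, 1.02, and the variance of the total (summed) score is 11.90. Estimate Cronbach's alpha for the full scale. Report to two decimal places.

Σσ²ᵢ = 2.04 + 1.37 + 0.77 + 1.56 + 1.02 = 6.76
α = (k/(k−1))·(1 − Σσ²ᵢ/σ²_total) = (5/4)·(1 − 6.76/11.90) = 0.54

Cronbach's alpha = 0.54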